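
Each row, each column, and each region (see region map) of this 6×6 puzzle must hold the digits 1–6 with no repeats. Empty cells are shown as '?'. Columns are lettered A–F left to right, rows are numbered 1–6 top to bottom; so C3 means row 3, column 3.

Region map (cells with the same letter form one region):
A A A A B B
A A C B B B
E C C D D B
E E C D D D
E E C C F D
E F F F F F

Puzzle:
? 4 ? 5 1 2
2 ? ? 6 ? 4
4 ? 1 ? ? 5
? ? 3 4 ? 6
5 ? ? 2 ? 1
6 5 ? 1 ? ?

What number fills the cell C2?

5

A1 = 3: row 1 has {1,2,4,5}; col 1 has {2,4,5,6}; region has {2,4,5} → only 3 remains.
C1 = 6: row 1 has {1,2,3,4,5}; col 3 has {1,3}; region has {2,3,4,5} → only 6 remains.
B2 = 1: row 2 has {2,4,6}; col 2 has {4,5}; region has {2,3,4,5,6} → only 1 remains.
C2 = 5: row 2 has {1,2,4,6}; col 3 has {1,3,6}; region has {1,2,3} → only 5 remains.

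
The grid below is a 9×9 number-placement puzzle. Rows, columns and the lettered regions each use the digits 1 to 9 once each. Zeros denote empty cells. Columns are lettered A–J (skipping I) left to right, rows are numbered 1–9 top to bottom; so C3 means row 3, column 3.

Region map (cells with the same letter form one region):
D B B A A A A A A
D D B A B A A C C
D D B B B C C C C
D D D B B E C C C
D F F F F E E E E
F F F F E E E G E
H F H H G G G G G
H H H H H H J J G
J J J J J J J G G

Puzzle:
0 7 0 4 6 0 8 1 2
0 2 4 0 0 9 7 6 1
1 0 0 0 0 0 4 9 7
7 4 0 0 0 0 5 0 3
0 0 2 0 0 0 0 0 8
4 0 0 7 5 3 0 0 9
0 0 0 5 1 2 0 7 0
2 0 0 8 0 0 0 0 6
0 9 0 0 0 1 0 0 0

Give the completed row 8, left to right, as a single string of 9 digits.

219874356

F1 = 5: row 1 has {1,2,4,6,7,8}; col 6 has {1,2,3,9}; region has {1,2,4,6,7,8,9} → only 5 remains.
D2 = 3: row 2 has {1,2,4,6,7,9}; col 4 has {4,5,7,8}; region has {1,2,4,5,6,7,8,9} → only 3 remains.
E2 = 8: row 2 has {1,2,3,4,6,7,9}; col 5 has {1,5,6}; region has {4,7} → only 8 remains.
F3 = 8: row 3 has {1,4,7,9}; col 6 has {1,2,3,5,9}; region has {1,3,4,5,6,7,9} → only 8 remains.
F4 = 6: row 4 has {3,4,5,7}; col 6 has {1,2,3,5,8,9}; region has {3,5,8,9} → only 6 remains.
H4 = 2: row 4 has {3,4,5,6,7}; col 8 has {1,6,7,9}; region has {1,3,4,5,6,7,8,9} → only 2 remains.
G5 = 1: row 5 has {2,8}; col 7 has {4,5,7,8}; region has {3,5,6,8,9} → only 1 remains.
H5 = 4: row 5 has {1,2,8}; col 8 has {1,2,6,7,9}; region has {1,3,5,6,8,9} → only 4 remains.
G6 = 2: row 6 has {3,4,5,7,9}; col 7 has {1,4,5,7,8}; region has {1,3,4,5,6,8,9} → only 2 remains.
H6 = 8: row 6 has {2,3,4,5,7,9}; col 8 has {1,2,4,6,7,9}; region has {1,2,6,7} → only 8 remains.
J7 = 4: row 7 has {1,2,5,7}; col 9 has {1,2,3,6,7,8,9}; region has {1,2,6,7,8} → only 4 remains.
G8 = 3: row 8 has {2,6,8}; col 7 has {1,2,4,5,7,8}; region has {1,9} → only 3 remains.
H8 = 5: row 8 has {2,3,6,8}; col 8 has {1,2,4,6,7,8,9}; region has {1,3,9} → only 5 remains.
G9 = 6: row 9 has {1,9}; col 7 has {1,2,3,4,5,7,8}; region has {1,3,5,9} → only 6 remains.
H9 = 3: row 9 has {1,6,9}; col 8 has {1,2,4,5,6,7,8,9}; region has {1,2,4,6,7,8} → only 3 remains.
J9 = 5: row 9 has {1,3,6,9}; col 9 has {1,2,3,4,6,7,8,9}; region has {1,2,3,4,6,7,8} → only 5 remains.
A2 = 5: row 2 has {1,2,3,4,6,7,8,9}; col 1 has {1,2,4,7}; region has {1,2,4,7} → only 5 remains.
E4 = 9: row 4 has {2,3,4,5,6,7}; col 5 has {1,5,6,8}; region has {4,7,8} → only 9 remains.
E5 = 3: row 5 has {1,2,4,8}; col 5 has {1,5,6,8,9}; region has {2,4,7} → only 3 remains.
F5 = 7: row 5 has {1,2,3,4,8}; col 6 has {1,2,3,5,6,8,9}; region has {1,2,3,4,5,6,8,9} → only 7 remains.
G7 = 9: row 7 has {1,2,4,5,7}; col 7 has {1,2,3,4,5,6,7,8}; region has {1,2,3,4,5,6,7,8} → only 9 remains.
B8 = 1: row 8 has {2,3,5,6,8}; col 2 has {2,4,7,9}; region has {2,5,8} → only 1 remains.
F8 = 4: row 8 has {1,2,3,5,6,8}; col 6 has {1,2,3,5,6,7,8,9}; region has {1,2,5,8} → only 4 remains.
A9 = 8: row 9 has {1,3,5,6,9}; col 1 has {1,2,4,5,7}; region has {1,3,5,6,9} → only 8 remains.
C9 = 7: row 9 has {1,3,5,6,8,9}; col 3 has {2,4}; region has {1,3,5,6,8,9} → only 7 remains.
D9 = 2: row 9 has {1,3,5,6,7,8,9}; col 4 has {3,4,5,7,8}; region has {1,3,5,6,7,8,9} → only 2 remains.
E9 = 4: row 9 has {1,2,3,5,6,7,8,9}; col 5 has {1,3,5,6,8,9}; region has {1,2,3,5,6,7,8,9} → only 4 remains.
C1 = 3: row 1 has {1,2,4,5,6,7,8}; col 3 has {2,4,7}; region has {4,7,8,9} → only 3 remains.
D3 = 6: row 3 has {1,4,7,8,9}; col 4 has {2,3,4,5,7,8}; region has {3,4,7,8,9} → only 6 remains.
E3 = 2: row 3 has {1,4,6,7,8,9}; col 5 has {1,3,4,5,6,8,9}; region has {3,4,6,7,8,9} → only 2 remains.
C4 = 8: row 4 has {2,3,4,5,6,7,9}; col 3 has {2,3,4,7}; region has {1,2,4,5,7} → only 8 remains.
D4 = 1: row 4 has {2,3,4,5,6,7,8,9}; col 4 has {2,3,4,5,6,7,8}; region has {2,3,4,6,7,8,9} → only 1 remains.
D5 = 9: row 5 has {1,2,3,4,7,8}; col 4 has {1,2,3,4,5,6,7,8}; region has {2,3,4,7} → only 9 remains.
B6 = 6: row 6 has {2,3,4,5,7,8,9}; col 2 has {1,2,4,7,9}; region has {2,3,4,7,9} → only 6 remains.
C6 = 1: row 6 has {2,3,4,5,6,7,8,9}; col 3 has {2,3,4,7,8}; region has {2,3,4,6,7,9} → only 1 remains.
B7 = 8: row 7 has {1,2,4,5,7,9}; col 2 has {1,2,4,6,7,9}; region has {1,2,3,4,6,7,9} → only 8 remains.
C7 = 6: row 7 has {1,2,4,5,7,8,9}; col 3 has {1,2,3,4,7,8}; region has {1,2,4,5,8} → only 6 remains.
C8 = 9: row 8 has {1,2,3,4,5,6,8}; col 3 has {1,2,3,4,6,7,8}; region has {1,2,4,5,6,8} → only 9 remains.
E8 = 7: row 8 has {1,2,3,4,5,6,8,9}; col 5 has {1,2,3,4,5,6,8,9}; region has {1,2,4,5,6,8,9} → only 7 remains.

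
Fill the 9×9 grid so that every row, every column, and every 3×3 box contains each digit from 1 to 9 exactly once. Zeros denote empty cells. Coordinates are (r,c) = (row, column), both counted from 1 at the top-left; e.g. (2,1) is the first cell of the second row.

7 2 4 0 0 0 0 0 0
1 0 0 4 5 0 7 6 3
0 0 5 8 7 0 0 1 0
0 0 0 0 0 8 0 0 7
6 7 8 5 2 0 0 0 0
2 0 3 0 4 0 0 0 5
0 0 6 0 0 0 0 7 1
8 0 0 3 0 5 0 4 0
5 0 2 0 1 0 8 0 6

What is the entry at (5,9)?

(2,3) = 9: row 2 has {1,3,4,5,6,7}; col 3 has {2,3,4,5,6,8}; box has {1,2,4,5,7} → only 9 remains.
(2,6) = 2: row 2 has {1,3,4,5,6,7,9}; col 6 has {5,8}; box has {4,5,7,8} → only 2 remains.
(3,1) = 3: row 3 has {1,5,7,8}; col 1 has {1,2,5,6,7,8}; box has {1,2,4,5,7,9} → only 3 remains.
(3,2) = 6: row 3 has {1,3,5,7,8}; col 2 has {2,7}; box has {1,2,3,4,5,7,9} → only 6 remains.
(3,6) = 9: row 3 has {1,3,5,6,7,8}; col 6 has {2,5,8}; box has {2,4,5,7,8} → only 9 remains.
(4,3) = 1: row 4 has {7,8}; col 3 has {2,3,4,5,6,8,9}; box has {2,3,6,7,8} → only 1 remains.
(6,2) = 9: row 6 has {2,3,4,5}; col 2 has {2,6,7}; box has {1,2,3,6,7,8} → only 9 remains.
(6,8) = 8: row 6 has {2,3,4,5,9}; col 8 has {1,4,6,7}; box has {5,7} → only 8 remains.
(7,6) = 4: row 7 has {1,6,7}; col 6 has {2,5,8,9}; box has {1,3,5} → only 4 remains.
(8,2) = 1: row 8 has {3,4,5,8}; col 2 has {2,6,7,9}; box has {2,5,6,8} → only 1 remains.
(8,3) = 7: row 8 has {1,3,4,5,8}; col 3 has {1,2,3,4,5,6,8,9}; box has {1,2,5,6,8} → only 7 remains.
(9,6) = 7: row 9 has {1,2,5,6,8}; col 6 has {2,4,5,8,9}; box has {1,3,4,5} → only 7 remains.
(2,2) = 8: row 2 has {1,2,3,4,5,6,7,9}; col 2 has {1,2,6,7,9}; box has {1,2,3,4,5,6,7,9} → only 8 remains.
(4,1) = 4: row 4 has {1,7,8}; col 1 has {1,2,3,5,6,7,8}; box has {1,2,3,6,7,8,9} → only 4 remains.
(4,2) = 5: row 4 has {1,4,7,8}; col 2 has {1,2,6,7,8,9}; box has {1,2,3,4,6,7,8,9} → only 5 remains.
(7,1) = 9: row 7 has {1,4,6,7}; col 1 has {1,2,3,4,5,6,7,8}; box has {1,2,5,6,7,8} → only 9 remains.
(7,2) = 3: row 7 has {1,4,6,7,9}; col 2 has {1,2,5,6,7,8,9}; box has {1,2,5,6,7,8,9} → only 3 remains.
(7,4) = 2: row 7 has {1,3,4,6,7,9}; col 4 has {3,4,5,8}; box has {1,3,4,5,7} → only 2 remains.
(7,5) = 8: row 7 has {1,2,3,4,6,7,9}; col 5 has {1,2,4,5,7}; box has {1,2,3,4,5,7} → only 8 remains.
(7,7) = 5: row 7 has {1,2,3,4,6,7,8,9}; col 7 has {7,8}; box has {1,4,6,7,8} → only 5 remains.
(9,2) = 4: row 9 has {1,2,5,6,7,8}; col 2 has {1,2,3,5,6,7,8,9}; box has {1,2,3,5,6,7,8,9} → only 4 remains.
(9,4) = 9: row 9 has {1,2,4,5,6,7,8}; col 4 has {2,3,4,5,8}; box has {1,2,3,4,5,7,8} → only 9 remains.
(9,8) = 3: row 9 has {1,2,4,5,6,7,8,9}; col 8 has {1,4,6,7,8}; box has {1,4,5,6,7,8} → only 3 remains.
(1,7) = 9: row 1 has {2,4,7}; col 7 has {5,7,8}; box has {1,3,6,7} → only 9 remains.
(1,8) = 5: row 1 has {2,4,7,9}; col 8 has {1,3,4,6,7,8}; box has {1,3,6,7,9} → only 5 remains.
(1,9) = 8: row 1 has {2,4,5,7,9}; col 9 has {1,3,5,6,7}; box has {1,3,5,6,7,9} → only 8 remains.
(4,4) = 6: row 4 has {1,4,5,7,8}; col 4 has {2,3,4,5,8,9}; box has {2,4,5,8} → only 6 remains.
(5,8) = 9: row 5 has {2,5,6,7,8}; col 8 has {1,3,4,5,6,7,8}; box has {5,7,8} → only 9 remains.
(5,9) = 4: row 5 has {2,5,6,7,8,9}; col 9 has {1,3,5,6,7,8}; box has {5,7,8,9} → only 4 remains.

4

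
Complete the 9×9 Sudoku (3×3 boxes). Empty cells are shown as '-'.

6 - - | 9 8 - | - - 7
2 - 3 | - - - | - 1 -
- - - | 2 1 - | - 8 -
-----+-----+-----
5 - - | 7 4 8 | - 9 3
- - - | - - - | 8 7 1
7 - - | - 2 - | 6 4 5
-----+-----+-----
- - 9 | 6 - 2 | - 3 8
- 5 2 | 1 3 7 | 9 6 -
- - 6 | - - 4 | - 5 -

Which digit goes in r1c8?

2

r1c8 = 2: row 1 has {6,7,8,9}; col 8 has {1,3,4,5,6,7,8,9}; box has {1,7,8} → only 2 remains.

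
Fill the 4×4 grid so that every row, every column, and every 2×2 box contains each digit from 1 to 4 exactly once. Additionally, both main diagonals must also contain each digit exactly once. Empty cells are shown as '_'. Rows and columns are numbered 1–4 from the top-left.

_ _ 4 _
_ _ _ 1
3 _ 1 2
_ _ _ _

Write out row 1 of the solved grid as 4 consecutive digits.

row 1, column 1 = 2: row 1 has {4}; col 1 has {3}; box has {}; main diagonal has {1} → only 2 remains.
row 1, column 4 = 3: row 1 has {2,4}; col 4 has {1,2}; box has {1,4}; anti-diagonal has {} → only 3 remains.
row 2, column 1 = 4: row 2 has {1}; col 1 has {2,3}; box has {2} → only 4 remains.
row 2, column 2 = 3: row 2 has {1,4}; col 2 has {}; box has {2,4}; main diagonal has {1,2} → only 3 remains.
row 2, column 3 = 2: row 2 has {1,3,4}; col 3 has {1,4}; box has {1,3,4}; anti-diagonal has {3} → only 2 remains.
row 3, column 2 = 4: row 3 has {1,2,3}; col 2 has {3}; box has {3}; anti-diagonal has {2,3} → only 4 remains.
row 4, column 1 = 1: row 4 has {}; col 1 has {2,3,4}; box has {3,4}; anti-diagonal has {2,3,4} → only 1 remains.
row 4, column 2 = 2: row 4 has {1}; col 2 has {3,4}; box has {1,3,4} → only 2 remains.
row 4, column 3 = 3: row 4 has {1,2}; col 3 has {1,2,4}; box has {1,2} → only 3 remains.
row 4, column 4 = 4: row 4 has {1,2,3}; col 4 has {1,2,3}; box has {1,2,3}; main diagonal has {1,2,3} → only 4 remains.
row 1, column 2 = 1: row 1 has {2,3,4}; col 2 has {2,3,4}; box has {2,3,4} → only 1 remains.

2143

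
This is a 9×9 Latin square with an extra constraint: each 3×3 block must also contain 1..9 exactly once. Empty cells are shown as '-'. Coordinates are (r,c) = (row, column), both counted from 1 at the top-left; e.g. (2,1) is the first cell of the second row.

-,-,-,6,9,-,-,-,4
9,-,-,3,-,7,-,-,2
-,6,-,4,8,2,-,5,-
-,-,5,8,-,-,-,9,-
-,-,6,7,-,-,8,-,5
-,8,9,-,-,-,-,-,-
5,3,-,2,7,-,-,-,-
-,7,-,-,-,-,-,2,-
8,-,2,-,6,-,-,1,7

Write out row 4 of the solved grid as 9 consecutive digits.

725836491

(5,6) = 9 (hidden single in row 5).
(8,1) = 6 (hidden single in column 1).
(9,2) = 9 (hidden single in column 2).
(9,4) = 5 (sole candidate).
(6,4) = 1 (sole candidate).
(8,4) = 9 (sole candidate).
(8,7) = 5 (hidden single in row 8).
Singles propagation stalls; (4,2) is still open with candidates {1,2,4}.
  Try (4,2) = 1: then row 5 has no cell left for 1 — contradiction.
  Try (4,2) = 4: then column 1 has no cell left for 4 — contradiction.
So (4,2) = 2.
(1,1) = 2 (hidden single in row 1).
(5,5) = 2 (hidden single in row 5).
(6,7) = 2 (hidden single in row 6).
Singles propagation stalls before every target cell is settled. Branch on (1,2) (candidates {1,5}).
  Try (1,2) = 1: this forces (1,6)=5, (2,5)=1, (2,7)=6, (2,8)=8, (5,2)=4; then column 1 has no cell left for 4 — contradiction.
So (1,2) = 5.
(1,6) = 1 (sole candidate).
(2,5) = 5 (sole candidate).
(6,6) = 5 (hidden single in row 6).
(7,3) = 1 (hidden single in row 7).
(8,3) = 4 (sole candidate).
(2,3) = 8 (sole candidate).
(2,8) = 6 (sole candidate).
(2,7) = 1 (sole candidate).
(2,2) = 4 (sole candidate).
(5,2) = 1 (sole candidate).
(1,8) = 8 (hidden single in row 1).
(7,8) = 4 (sole candidate).
(9,7) = 3 (sole candidate).
(1,7) = 7 (sole candidate).
(3,7) = 9 (sole candidate).
(3,9) = 3 (sole candidate).
(5,8) = 3 (sole candidate).
(6,8) = 7 (sole candidate).
(6,9) = 6 (sole candidate).
(7,6) = 8 (sole candidate).
(7,7) = 6 (sole candidate).
(7,9) = 9 (sole candidate).
(8,6) = 3 (sole candidate).
(8,9) = 8 (sole candidate).
(9,6) = 4 (sole candidate).
(1,3) = 3 (sole candidate).
(3,3) = 7 (sole candidate).
(4,6) = 6: row 4 has {2,5,8,9}; col 6 has {1,2,3,4,5,7,8,9}; box has {1,2,5,7,8,9} → only 6 remains.
(4,7) = 4: row 4 has {2,5,6,8,9}; col 7 has {1,2,3,5,6,7,8,9}; box has {2,3,5,6,7,8,9} → only 4 remains.
(4,9) = 1: row 4 has {2,4,5,6,8,9}; col 9 has {2,3,4,5,6,7,8,9}; box has {2,3,4,5,6,7,8,9} → only 1 remains.
(5,1) = 4 (sole candidate).
(6,1) = 3 (sole candidate).
(6,5) = 4 (sole candidate).
(8,5) = 1 (sole candidate).
(3,1) = 1 (sole candidate).
(4,1) = 7: row 4 has {1,2,4,5,6,8,9}; col 1 has {1,2,3,4,5,6,8,9}; box has {1,2,3,4,5,6,8,9} → only 7 remains.
(4,5) = 3: row 4 has {1,2,4,5,6,7,8,9}; col 5 has {1,2,4,5,6,7,8,9}; box has {1,2,4,5,6,7,8,9} → only 3 remains.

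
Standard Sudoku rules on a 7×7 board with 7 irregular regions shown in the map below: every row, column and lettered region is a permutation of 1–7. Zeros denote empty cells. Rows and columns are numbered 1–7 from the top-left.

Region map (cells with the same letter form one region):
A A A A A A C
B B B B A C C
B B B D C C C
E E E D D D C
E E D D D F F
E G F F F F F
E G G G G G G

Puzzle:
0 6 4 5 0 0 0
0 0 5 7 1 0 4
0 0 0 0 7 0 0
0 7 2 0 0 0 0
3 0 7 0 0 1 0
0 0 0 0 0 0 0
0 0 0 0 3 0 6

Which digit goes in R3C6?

R1C5 = 2: row 1 has {4,5,6}; col 5 has {1,3,7}; region has {1,4,5,6} → only 2 remains.
R7C3 = 1: row 7 has {3,6}; col 3 has {2,4,5,7}; region has {3,6} → only 1 remains.
R1C1 = 7: row 1 has {2,4,5,6}; col 1 has {3}; region has {1,2,4,5,6} → only 7 remains.
R1C6 = 3: row 1 has {2,4,5,6,7}; col 6 has {1}; region has {1,2,4,5,6,7} → only 3 remains.
R1C7 = 1: row 1 has {2,3,4,5,6,7}; col 7 has {4,6}; region has {4,7} → only 1 remains.
R2C2 = 3: in row 2, 3 can only go here (every other open cell in that row sees a 3).
R3C3 = 6: row 3 has {7}; col 3 has {1,2,4,5,7}; region has {3,5,7} → only 6 remains.
R6C3 = 3: row 6 has {}; col 3 has {1,2,4,5,6,7}; region has {1} → only 3 remains.
R2C1 = 2: row 2 has {1,3,4,5,7}; col 1 has {3,7}; region has {3,5,6,7} → only 2 remains.
R2C6 = 6: row 2 has {1,2,3,4,5,7}; col 6 has {1,3}; region has {1,4,7} → only 6 remains.
R6C1 = 1: in row 6, 1 can only go here (every other open cell in that row sees a 1).
R3C1 = 4: row 3 has {6,7}; col 1 has {1,2,3,7}; region has {2,3,5,6,7} → only 4 remains.
R3C2 = 1: row 3 has {4,6,7}; col 2 has {3,6,7}; region has {2,3,4,5,6,7} → only 1 remains.
R7C1 = 5: row 7 has {1,3,6}; col 1 has {1,2,3,4,7}; region has {1,2,3,7} → only 5 remains.
R4C1 = 6: row 4 has {2,7}; col 1 has {1,2,3,4,5,7}; region has {1,2,3,5,7} → only 6 remains.
R5C2 = 4: row 5 has {1,3,7}; col 2 has {1,3,6,7}; region has {1,2,3,5,6,7} → only 4 remains.
R7C2 = 2: row 7 has {1,3,5,6}; col 2 has {1,3,4,6,7}; region has {1,3,6} → only 2 remains.
R7C4 = 4: row 7 has {1,2,3,5,6}; col 4 has {5,7}; region has {1,2,3,6} → only 4 remains.
R7C6 = 7: row 7 has {1,2,3,4,5,6}; col 6 has {1,3,6}; region has {1,2,3,4,6} → only 7 remains.
R6C2 = 5: row 6 has {1,3}; col 2 has {1,2,3,4,6,7}; region has {1,2,3,4,6,7} → only 5 remains.
R4C4 = 1: in row 4, 1 can only go here (every other open cell in that row sees a 1).
R4C7 = 3: in row 4, 3 can only go here (every other open cell in that row sees a 3).
R3C4 = 3: in row 3, 3 can only go here (every other open cell in that row sees a 3).
R6C7 = 7: in row 6, 7 can only go here (every other open cell in that row sees a 7).
R5C4 = 2: in region D, 2 can only go here (every other open cell in that region sees a 2).
R5C7 = 5: row 5 has {1,2,3,4,7}; col 7 has {1,3,4,6,7}; region has {1,3,7} → only 5 remains.
R6C4 = 6: row 6 has {1,3,5,7}; col 4 has {1,2,3,4,5,7}; region has {1,3,5,7} → only 6 remains.
R6C5 = 4: row 6 has {1,3,5,6,7}; col 5 has {1,2,3,7}; region has {1,3,5,6,7} → only 4 remains.
R6C6 = 2: row 6 has {1,3,4,5,6,7}; col 6 has {1,3,6,7}; region has {1,3,4,5,6,7} → only 2 remains.
R3C6 = 5: row 3 has {1,3,4,6,7}; col 6 has {1,2,3,6,7}; region has {1,3,4,6,7} → only 5 remains.

5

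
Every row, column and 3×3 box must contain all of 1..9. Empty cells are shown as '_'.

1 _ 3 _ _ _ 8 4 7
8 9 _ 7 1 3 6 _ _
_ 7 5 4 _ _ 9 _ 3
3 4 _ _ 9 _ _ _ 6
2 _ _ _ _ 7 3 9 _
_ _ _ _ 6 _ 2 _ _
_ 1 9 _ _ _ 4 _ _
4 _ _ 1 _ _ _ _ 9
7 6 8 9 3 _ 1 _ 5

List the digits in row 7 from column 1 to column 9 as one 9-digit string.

519276438

R1C2 = 2 (sole candidate).
R1C5 = 5 (sole candidate).
R2C3 = 4 (sole candidate).
R2C9 = 2 (sole candidate).
R3C1 = 6 (sole candidate).
R3C8 = 1 (sole candidate).
R7C1 = 5: row 7 has {1,4,9}; col 1 has {1,2,3,4,6,7,8}; box has {1,4,6,7,8,9} → only 5 remains.
R7C9 = 8: row 7 has {1,4,5,9}; col 9 has {2,3,5,6,7,9}; box has {1,4,5,9} → only 8 remains.
R8C2 = 3 (sole candidate).
R8C3 = 2 (sole candidate).
R8C7 = 7 (sole candidate).
R8C8 = 6 (sole candidate).
R9C8 = 2 (sole candidate).
R1C4 = 6 (sole candidate).
R1C6 = 9 (sole candidate).
R2C8 = 5 (sole candidate).
R4C7 = 5 (sole candidate).
R6C1 = 9 (sole candidate).
R7C4 = 2: row 7 has {1,4,5,8,9}; col 4 has {1,4,6,7,9}; box has {1,3,9} → only 2 remains.
R7C5 = 7: row 7 has {1,2,4,5,8,9}; col 5 has {1,3,5,6,9}; box has {1,2,3,9} → only 7 remains.
R7C6 = 6: row 7 has {1,2,4,5,7,8,9}; col 6 has {3,7,9}; box has {1,2,3,7,9} → only 6 remains.
R7C8 = 3: row 7 has {1,2,4,5,6,7,8,9}; col 8 has {1,2,4,5,6,9}; box has {1,2,4,5,6,7,8,9} → only 3 remains.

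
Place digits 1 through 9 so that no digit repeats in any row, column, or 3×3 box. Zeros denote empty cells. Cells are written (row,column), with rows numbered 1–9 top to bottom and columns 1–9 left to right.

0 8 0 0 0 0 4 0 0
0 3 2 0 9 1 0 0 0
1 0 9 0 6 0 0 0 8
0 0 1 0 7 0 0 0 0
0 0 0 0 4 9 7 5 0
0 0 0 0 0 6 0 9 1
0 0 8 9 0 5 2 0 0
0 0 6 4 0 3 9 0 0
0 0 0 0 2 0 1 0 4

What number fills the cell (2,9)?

7

(5,3) = 3: row 5 has {4,5,7,9}; col 3 has {1,2,6,8,9}; box has {1} → only 3 remains.
(7,5) = 1: row 7 has {2,5,8,9}; col 5 has {2,4,6,7,9}; box has {2,3,4,5,9} → only 1 remains.
(8,5) = 8: row 8 has {3,4,6,9}; col 5 has {1,2,4,6,7,9}; box has {1,2,3,4,5,9} → only 8 remains.
(8,8) = 7: row 8 has {3,4,6,8,9}; col 8 has {5,9}; box has {1,2,4,9} → only 7 remains.
(8,9) = 5: row 8 has {3,4,6,7,8,9}; col 9 has {1,4,8}; box has {1,2,4,7,9} → only 5 remains.
(9,6) = 7: row 9 has {1,2,4}; col 6 has {1,3,5,6,9}; box has {1,2,3,4,5,8,9} → only 7 remains.
(1,6) = 2: row 1 has {4,8}; col 6 has {1,3,5,6,7,9}; box has {1,6,9} → only 2 remains.
(2,8) = 6: row 2 has {1,2,3,9}; col 8 has {5,7,9}; box has {4,8} → only 6 remains.
(2,9) = 7: row 2 has {1,2,3,6,9}; col 9 has {1,4,5,8}; box has {4,6,8} → only 7 remains.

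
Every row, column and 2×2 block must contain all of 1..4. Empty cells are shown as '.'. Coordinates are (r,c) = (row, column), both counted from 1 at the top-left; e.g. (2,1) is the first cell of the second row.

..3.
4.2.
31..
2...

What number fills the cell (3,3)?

(1,1) = 1 (sole candidate).
(1,2) = 2 (sole candidate).
(1,4) = 4 (sole candidate).
(2,2) = 3 (sole candidate).
(2,4) = 1 (sole candidate).
(3,3) = 4: row 3 has {1,3}; col 3 has {2,3}; box has {} → only 4 remains.

4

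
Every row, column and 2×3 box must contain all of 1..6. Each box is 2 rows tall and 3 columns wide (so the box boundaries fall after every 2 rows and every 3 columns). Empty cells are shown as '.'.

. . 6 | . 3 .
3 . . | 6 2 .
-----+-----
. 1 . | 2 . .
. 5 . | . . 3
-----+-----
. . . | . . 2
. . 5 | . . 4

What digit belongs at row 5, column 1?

row 2, column 2 = 4: row 2 has {2,3,6}; col 2 has {1,5}; box has {3,6} → only 4 remains.
row 2, column 3 = 1: row 2 has {2,3,4,6}; col 3 has {5,6}; box has {3,4,6} → only 1 remains.
row 2, column 6 = 5: row 2 has {1,2,3,4,6}; col 6 has {2,3,4}; box has {2,3,6} → only 5 remains.
row 3, column 6 = 6: row 3 has {1,2}; col 6 has {2,3,4,5}; box has {2,3} → only 6 remains.
row 1, column 2 = 2: row 1 has {3,6}; col 2 has {1,4,5}; box has {1,3,4,6} → only 2 remains.
row 1, column 6 = 1: row 1 has {2,3,6}; col 6 has {2,3,4,5,6}; box has {2,3,5,6} → only 1 remains.
row 3, column 1 = 4: row 3 has {1,2,6}; col 1 has {3}; box has {1,5} → only 4 remains.
row 3, column 3 = 3: row 3 has {1,2,4,6}; col 3 has {1,5,6}; box has {1,4,5} → only 3 remains.
row 3, column 5 = 5: row 3 has {1,2,3,4,6}; col 5 has {2,3}; box has {2,3,6} → only 5 remains.
row 4, column 3 = 2: row 4 has {3,5}; col 3 has {1,3,5,6}; box has {1,3,4,5} → only 2 remains.
row 5, column 3 = 4: row 5 has {2}; col 3 has {1,2,3,5,6}; box has {5} → only 4 remains.
row 1, column 1 = 5: row 1 has {1,2,3,6}; col 1 has {3,4}; box has {1,2,3,4,6} → only 5 remains.
row 1, column 4 = 4: row 1 has {1,2,3,5,6}; col 4 has {2,6}; box has {1,2,3,5,6} → only 4 remains.
row 4, column 1 = 6: row 4 has {2,3,5}; col 1 has {3,4,5}; box has {1,2,3,4,5} → only 6 remains.
row 4, column 4 = 1: row 4 has {2,3,5,6}; col 4 has {2,4,6}; box has {2,3,5,6} → only 1 remains.
row 4, column 5 = 4: row 4 has {1,2,3,5,6}; col 5 has {2,3,5}; box has {1,2,3,5,6} → only 4 remains.
row 5, column 1 = 1: row 5 has {2,4}; col 1 has {3,4,5,6}; box has {4,5} → only 1 remains.

1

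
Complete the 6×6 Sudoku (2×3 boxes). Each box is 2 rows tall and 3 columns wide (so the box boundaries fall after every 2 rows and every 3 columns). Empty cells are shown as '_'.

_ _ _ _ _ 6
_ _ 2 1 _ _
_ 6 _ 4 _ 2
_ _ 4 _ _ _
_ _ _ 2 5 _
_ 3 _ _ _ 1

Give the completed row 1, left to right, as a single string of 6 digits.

row 6, column 4 = 6: row 6 has {1,3}; col 4 has {1,2,4}; box has {1,2,5} → only 6 remains.
row 6, column 5 = 4: row 6 has {1,3,6}; col 5 has {5}; box has {1,2,5,6} → only 4 remains.
row 2, column 5 = 3: row 2 has {1,2}; col 5 has {4,5}; box has {1,6} → only 3 remains.
row 3, column 5 = 1: row 3 has {2,4,6}; col 5 has {3,4,5}; box has {2,4} → only 1 remains.
row 4, column 5 = 6: row 4 has {4}; col 5 has {1,3,4,5}; box has {1,2,4} → only 6 remains.
row 5, column 6 = 3: row 5 has {2,5}; col 6 has {1,2,6}; box has {1,2,4,5,6} → only 3 remains.
row 6, column 3 = 5: row 6 has {1,3,4,6}; col 3 has {2,4}; box has {3} → only 5 remains.
row 1, column 4 = 5: row 1 has {6}; col 4 has {1,2,4,6}; box has {1,3,6} → only 5 remains.
row 1, column 5 = 2: row 1 has {5,6}; col 5 has {1,3,4,5,6}; box has {1,3,5,6} → only 2 remains.
row 2, column 6 = 4: row 2 has {1,2,3}; col 6 has {1,2,3,6}; box has {1,2,3,5,6} → only 4 remains.
row 3, column 3 = 3: row 3 has {1,2,4,6}; col 3 has {2,4,5}; box has {4,6} → only 3 remains.
row 4, column 4 = 3: row 4 has {4,6}; col 4 has {1,2,4,5,6}; box has {1,2,4,6} → only 3 remains.
row 4, column 6 = 5: row 4 has {3,4,6}; col 6 has {1,2,3,4,6}; box has {1,2,3,4,6} → only 5 remains.
row 6, column 1 = 2: row 6 has {1,3,4,5,6}; col 1 has {}; box has {3,5} → only 2 remains.
row 1, column 3 = 1: row 1 has {2,5,6}; col 3 has {2,3,4,5}; box has {2} → only 1 remains.
row 2, column 2 = 5: row 2 has {1,2,3,4}; col 2 has {3,6}; box has {1,2} → only 5 remains.
row 3, column 1 = 5: row 3 has {1,2,3,4,6}; col 1 has {2}; box has {3,4,6} → only 5 remains.
row 4, column 1 = 1: row 4 has {3,4,5,6}; col 1 has {2,5}; box has {3,4,5,6} → only 1 remains.
row 4, column 2 = 2: row 4 has {1,3,4,5,6}; col 2 has {3,5,6}; box has {1,3,4,5,6} → only 2 remains.
row 5, column 3 = 6: row 5 has {2,3,5}; col 3 has {1,2,3,4,5}; box has {2,3,5} → only 6 remains.
row 1, column 2 = 4: row 1 has {1,2,5,6}; col 2 has {2,3,5,6}; box has {1,2,5} → only 4 remains.
row 2, column 1 = 6: row 2 has {1,2,3,4,5}; col 1 has {1,2,5}; box has {1,2,4,5} → only 6 remains.
row 5, column 1 = 4: row 5 has {2,3,5,6}; col 1 has {1,2,5,6}; box has {2,3,5,6} → only 4 remains.
row 5, column 2 = 1: row 5 has {2,3,4,5,6}; col 2 has {2,3,4,5,6}; box has {2,3,4,5,6} → only 1 remains.
row 1, column 1 = 3: row 1 has {1,2,4,5,6}; col 1 has {1,2,4,5,6}; box has {1,2,4,5,6} → only 3 remains.

341526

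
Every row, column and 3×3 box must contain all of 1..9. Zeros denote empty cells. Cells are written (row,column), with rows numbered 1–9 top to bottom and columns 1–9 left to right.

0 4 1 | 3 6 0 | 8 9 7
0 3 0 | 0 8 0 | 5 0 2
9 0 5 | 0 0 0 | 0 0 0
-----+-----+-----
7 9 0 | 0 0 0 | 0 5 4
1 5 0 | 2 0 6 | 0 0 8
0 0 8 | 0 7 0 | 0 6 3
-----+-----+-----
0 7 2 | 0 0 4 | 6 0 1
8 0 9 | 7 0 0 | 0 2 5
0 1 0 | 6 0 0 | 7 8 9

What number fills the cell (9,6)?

2

(1,1) = 2: row 1 has {1,3,4,6,7,8,9}; col 1 has {1,7,8,9}; box has {1,3,4,5,9} → only 2 remains.
(1,6) = 5: row 1 has {1,2,3,4,6,7,8,9}; col 6 has {4,6}; box has {3,6,8} → only 5 remains.
(2,1) = 6: row 2 has {2,3,5,8}; col 1 has {1,2,7,8,9}; box has {1,2,3,4,5,9} → only 6 remains.
(2,3) = 7: row 2 has {2,3,5,6,8}; col 3 has {1,2,5,8,9}; box has {1,2,3,4,5,6,9} → only 7 remains.
(3,2) = 8: row 3 has {5,9}; col 2 has {1,3,4,5,7,9}; box has {1,2,3,4,5,6,7,9} → only 8 remains.
(3,9) = 6: row 3 has {5,8,9}; col 9 has {1,2,3,4,5,7,8,9}; box has {2,5,7,8,9} → only 6 remains.
(5,7) = 9: row 5 has {1,2,5,6,8}; col 7 has {5,6,7,8}; box has {3,4,5,6,8} → only 9 remains.
(5,8) = 7: row 5 has {1,2,5,6,8,9}; col 8 has {2,5,6,8,9}; box has {3,4,5,6,8,9} → only 7 remains.
(6,1) = 4: row 6 has {3,6,7,8}; col 1 has {1,2,6,7,8,9}; box has {1,5,7,8,9} → only 4 remains.
(6,2) = 2: row 6 has {3,4,6,7,8}; col 2 has {1,3,4,5,7,8,9}; box has {1,4,5,7,8,9} → only 2 remains.
(6,7) = 1: row 6 has {2,3,4,6,7,8}; col 7 has {5,6,7,8,9}; box has {3,4,5,6,7,8,9} → only 1 remains.
(7,8) = 3: row 7 has {1,2,4,6,7}; col 8 has {2,5,6,7,8,9}; box has {1,2,5,6,7,8,9} → only 3 remains.
(8,2) = 6: row 8 has {2,5,7,8,9}; col 2 has {1,2,3,4,5,7,8,9}; box has {1,2,7,8,9} → only 6 remains.
(8,7) = 4: row 8 has {2,5,6,7,8,9}; col 7 has {1,5,6,7,8,9}; box has {1,2,3,5,6,7,8,9} → only 4 remains.
(3,7) = 3: row 3 has {5,6,8,9}; col 7 has {1,4,5,6,7,8,9}; box has {2,5,6,7,8,9} → only 3 remains.
(4,7) = 2: row 4 has {4,5,7,9}; col 7 has {1,3,4,5,6,7,8,9}; box has {1,3,4,5,6,7,8,9} → only 2 remains.
(5,3) = 3: row 5 has {1,2,5,6,7,8,9}; col 3 has {1,2,5,7,8,9}; box has {1,2,4,5,7,8,9} → only 3 remains.
(5,5) = 4: row 5 has {1,2,3,5,6,7,8,9}; col 5 has {6,7,8}; box has {2,6,7} → only 4 remains.
(6,6) = 9: row 6 has {1,2,3,4,6,7,8}; col 6 has {4,5,6}; box has {2,4,6,7} → only 9 remains.
(7,1) = 5: row 7 has {1,2,3,4,6,7}; col 1 has {1,2,4,6,7,8,9}; box has {1,2,6,7,8,9} → only 5 remains.
(7,5) = 9: row 7 has {1,2,3,4,5,6,7}; col 5 has {4,6,7,8}; box has {4,6,7} → only 9 remains.
(9,1) = 3: row 9 has {1,6,7,8,9}; col 1 has {1,2,4,5,6,7,8,9}; box has {1,2,5,6,7,8,9} → only 3 remains.
(9,3) = 4: row 9 has {1,3,6,7,8,9}; col 3 has {1,2,3,5,7,8,9}; box has {1,2,3,5,6,7,8,9} → only 4 remains.
(9,6) = 2: row 9 has {1,3,4,6,7,8,9}; col 6 has {4,5,6,9}; box has {4,6,7,9} → only 2 remains.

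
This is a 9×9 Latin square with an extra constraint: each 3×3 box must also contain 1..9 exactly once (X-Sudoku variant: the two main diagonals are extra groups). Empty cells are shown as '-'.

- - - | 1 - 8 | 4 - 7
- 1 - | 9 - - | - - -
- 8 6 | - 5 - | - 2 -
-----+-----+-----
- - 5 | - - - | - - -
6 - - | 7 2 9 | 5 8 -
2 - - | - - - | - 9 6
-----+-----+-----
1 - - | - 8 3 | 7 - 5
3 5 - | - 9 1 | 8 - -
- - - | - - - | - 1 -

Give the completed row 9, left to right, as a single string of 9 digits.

862547913

r8c8 = 4: row 8 has {1,3,5,8,9}; col 8 has {1,2,8,9}; box has {1,5,7,8}; main diagonal has {1,2,6,7} → only 4 remains.
r8c9 = 2: row 8 has {1,3,4,5,8,9}; col 9 has {5,6,7}; box has {1,4,5,7,8} → only 2 remains.
r6c6 = 5: row 6 has {2,6,9}; col 6 has {1,3,8,9}; box has {2,7,9}; main diagonal has {1,2,4,6,7} → only 5 remains.
r7c8 = 6: row 7 has {1,3,5,7,8}; col 8 has {1,2,4,8,9}; box has {1,2,4,5,7,8} → only 6 remains.
r8c3 = 7: row 8 has {1,2,3,4,5,8,9}; col 3 has {5,6}; box has {1,3,5} → only 7 remains.
r8c4 = 6: row 8 has {1,2,3,4,5,7,8,9}; col 4 has {1,7,9}; box has {1,3,8,9} → only 6 remains.
r1c1 = 9: row 1 has {1,4,7,8}; col 1 has {1,2,3,6}; box has {1,6,8}; main diagonal has {1,2,4,5,6,7} → only 9 remains.
r2c8 = 3: row 2 has {1,9}; col 8 has {1,2,4,6,8,9}; box has {2,4,7}; anti-diagonal has {2,5,7} → only 3 remains.
r2c9 = 8: row 2 has {1,3,9}; col 9 has {2,5,6,7}; box has {2,3,4,7} → only 8 remains.
r4c8 = 7: row 4 has {5}; col 8 has {1,2,3,4,6,8,9}; box has {5,6,8,9} → only 7 remains.
r9c9 = 3: row 9 has {1}; col 9 has {2,5,6,7,8}; box has {1,2,4,5,6,7,8}; main diagonal has {1,2,4,5,6,7,9} → only 3 remains.
r1c8 = 5: row 1 has {1,4,7,8,9}; col 8 has {1,2,3,4,6,7,8,9}; box has {2,3,4,7,8} → only 5 remains.
r2c7 = 6: row 2 has {1,3,8,9}; col 7 has {4,5,7,8}; box has {2,3,4,5,7,8} → only 6 remains.
r4c4 = 8: row 4 has {5,7}; col 4 has {1,6,7,9}; box has {2,5,7,9}; main diagonal has {1,2,3,4,5,6,7,9} → only 8 remains.
r6c4 = 4: row 6 has {2,5,6,9}; col 4 has {1,6,7,8,9}; box has {2,5,7,8,9}; anti-diagonal has {2,3,5,7} → only 4 remains.
r7c3 = 9: row 7 has {1,3,5,6,7,8}; col 3 has {5,6,7}; box has {1,3,5,7}; anti-diagonal has {2,3,4,5,7} → only 9 remains.
r7c4 = 2: row 7 has {1,3,5,6,7,8,9}; col 4 has {1,4,6,7,8,9}; box has {1,3,6,8,9} → only 2 remains.
r9c1 = 8: row 9 has {1,3}; col 1 has {1,2,3,6,9}; box has {1,3,5,7,9}; anti-diagonal has {2,3,4,5,7,9} → only 8 remains.
r9c4 = 5: row 9 has {1,3,8}; col 4 has {1,2,4,6,7,8,9}; box has {1,2,3,6,8,9} → only 5 remains.
r9c7 = 9: row 9 has {1,3,5,8}; col 7 has {4,5,6,7,8}; box has {1,2,3,4,5,6,7,8} → only 9 remains.
r3c4 = 3: row 3 has {2,5,6,8}; col 4 has {1,2,4,5,6,7,8,9}; box has {1,5,8,9} → only 3 remains.
r3c7 = 1: row 3 has {2,3,5,6,8}; col 7 has {4,5,6,7,8,9}; box has {2,3,4,5,6,7,8}; anti-diagonal has {2,3,4,5,7,8,9} → only 1 remains.
r3c9 = 9: row 3 has {1,2,3,5,6,8}; col 9 has {2,3,5,6,7,8}; box has {1,2,3,4,5,6,7,8} → only 9 remains.
r4c1 = 4: row 4 has {5,7,8}; col 1 has {1,2,3,6,8,9}; box has {2,5,6} → only 4 remains.
r4c6 = 6: row 4 has {4,5,7,8}; col 6 has {1,3,5,8,9}; box has {2,4,5,7,8,9}; anti-diagonal has {1,2,3,4,5,7,8,9} → only 6 remains.
r4c9 = 1: row 4 has {4,5,6,7,8}; col 9 has {2,3,5,6,7,8,9}; box has {5,6,7,8,9} → only 1 remains.
r5c2 = 3: row 5 has {2,5,6,7,8,9}; col 2 has {1,5,8}; box has {2,4,5,6} → only 3 remains.
r5c3 = 1: row 5 has {2,3,5,6,7,8,9}; col 3 has {5,6,7,9}; box has {2,3,4,5,6} → only 1 remains.
r5c9 = 4: row 5 has {1,2,3,5,6,7,8,9}; col 9 has {1,2,3,5,6,7,8,9}; box has {1,5,6,7,8,9} → only 4 remains.
r6c2 = 7: row 6 has {2,4,5,6,9}; col 2 has {1,3,5,8}; box has {1,2,3,4,5,6} → only 7 remains.
r6c3 = 8: row 6 has {2,4,5,6,7,9}; col 3 has {1,5,6,7,9}; box has {1,2,3,4,5,6,7} → only 8 remains.
r6c7 = 3: row 6 has {2,4,5,6,7,8,9}; col 7 has {1,4,5,6,7,8,9}; box has {1,4,5,6,7,8,9} → only 3 remains.
r7c2 = 4: row 7 has {1,2,3,5,6,7,8,9}; col 2 has {1,3,5,7,8}; box has {1,3,5,7,8,9} → only 4 remains.
r9c3 = 2: row 9 has {1,3,5,8,9}; col 3 has {1,5,6,7,8,9}; box has {1,3,4,5,7,8,9} → only 2 remains.
r1c2 = 2: row 1 has {1,4,5,7,8,9}; col 2 has {1,3,4,5,7,8}; box has {1,6,8,9} → only 2 remains.
r1c3 = 3: row 1 has {1,2,4,5,7,8,9}; col 3 has {1,2,5,6,7,8,9}; box has {1,2,6,8,9} → only 3 remains.
r1c5 = 6: row 1 has {1,2,3,4,5,7,8,9}; col 5 has {2,5,8,9}; box has {1,3,5,8,9} → only 6 remains.
r2c3 = 4: row 2 has {1,3,6,8,9}; col 3 has {1,2,3,5,6,7,8,9}; box has {1,2,3,6,8,9} → only 4 remains.
r2c5 = 7: row 2 has {1,3,4,6,8,9}; col 5 has {2,5,6,8,9}; box has {1,3,5,6,8,9} → only 7 remains.
r2c6 = 2: row 2 has {1,3,4,6,7,8,9}; col 6 has {1,3,5,6,8,9}; box has {1,3,5,6,7,8,9} → only 2 remains.
r3c1 = 7: row 3 has {1,2,3,5,6,8,9}; col 1 has {1,2,3,4,6,8,9}; box has {1,2,3,4,6,8,9} → only 7 remains.
r3c6 = 4: row 3 has {1,2,3,5,6,7,8,9}; col 6 has {1,2,3,5,6,8,9}; box has {1,2,3,5,6,7,8,9} → only 4 remains.
r4c2 = 9: row 4 has {1,4,5,6,7,8}; col 2 has {1,2,3,4,5,7,8}; box has {1,2,3,4,5,6,7,8} → only 9 remains.
r4c5 = 3: row 4 has {1,4,5,6,7,8,9}; col 5 has {2,5,6,7,8,9}; box has {2,4,5,6,7,8,9} → only 3 remains.
r4c7 = 2: row 4 has {1,3,4,5,6,7,8,9}; col 7 has {1,3,4,5,6,7,8,9}; box has {1,3,4,5,6,7,8,9} → only 2 remains.
r6c5 = 1: row 6 has {2,3,4,5,6,7,8,9}; col 5 has {2,3,5,6,7,8,9}; box has {2,3,4,5,6,7,8,9} → only 1 remains.
r9c2 = 6: row 9 has {1,2,3,5,8,9}; col 2 has {1,2,3,4,5,7,8,9}; box has {1,2,3,4,5,7,8,9} → only 6 remains.
r9c5 = 4: row 9 has {1,2,3,5,6,8,9}; col 5 has {1,2,3,5,6,7,8,9}; box has {1,2,3,5,6,8,9} → only 4 remains.
r9c6 = 7: row 9 has {1,2,3,4,5,6,8,9}; col 6 has {1,2,3,4,5,6,8,9}; box has {1,2,3,4,5,6,8,9} → only 7 remains.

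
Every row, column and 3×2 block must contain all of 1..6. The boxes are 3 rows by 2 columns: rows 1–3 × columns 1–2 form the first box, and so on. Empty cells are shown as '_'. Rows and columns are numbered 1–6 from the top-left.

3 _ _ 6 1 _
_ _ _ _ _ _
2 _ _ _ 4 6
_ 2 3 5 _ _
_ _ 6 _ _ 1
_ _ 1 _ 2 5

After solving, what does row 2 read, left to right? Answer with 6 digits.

r1c6 = 2: row 1 has {1,3,6}; col 6 has {1,5,6}; box has {1,4,6} → only 2 remains.
r2c6 = 3: row 2 has {}; col 6 has {1,2,5,6}; box has {1,2,4,6} → only 3 remains.
r3c3 = 5: row 3 has {2,4,6}; col 3 has {1,3,6}; box has {6} → only 5 remains.
r4c5 = 6: row 4 has {2,3,5}; col 5 has {1,2,4}; box has {1,2,5} → only 6 remains.
r4c6 = 4: row 4 has {2,3,5,6}; col 6 has {1,2,3,5,6}; box has {1,2,5,6} → only 4 remains.
r5c5 = 3: row 5 has {1,6}; col 5 has {1,2,4,6}; box has {1,2,4,5,6} → only 3 remains.
r6c4 = 4: row 6 has {1,2,5}; col 4 has {5,6}; box has {1,3,5,6} → only 4 remains.
r1c3 = 4: row 1 has {1,2,3,6}; col 3 has {1,3,5,6}; box has {5,6} → only 4 remains.
r2c3 = 2: row 2 has {3}; col 3 has {1,3,4,5,6}; box has {4,5,6} → only 2 remains.
r2c4 = 1: row 2 has {2,3}; col 4 has {4,5,6}; box has {2,4,5,6} → only 1 remains.
r2c5 = 5: row 2 has {1,2,3}; col 5 has {1,2,3,4,6}; box has {1,2,3,4,6} → only 5 remains.
r3c2 = 1: row 3 has {2,4,5,6}; col 2 has {2}; box has {2,3} → only 1 remains.
r3c4 = 3: row 3 has {1,2,4,5,6}; col 4 has {1,4,5,6}; box has {1,2,4,5,6} → only 3 remains.
r4c1 = 1: row 4 has {2,3,4,5,6}; col 1 has {2,3}; box has {2} → only 1 remains.
r5c4 = 2: row 5 has {1,3,6}; col 4 has {1,3,4,5,6}; box has {1,3,4,5,6} → only 2 remains.
r6c1 = 6: row 6 has {1,2,4,5}; col 1 has {1,2,3}; box has {1,2} → only 6 remains.
r6c2 = 3: row 6 has {1,2,4,5,6}; col 2 has {1,2}; box has {1,2,6} → only 3 remains.
r1c2 = 5: row 1 has {1,2,3,4,6}; col 2 has {1,2,3}; box has {1,2,3} → only 5 remains.
r2c1 = 4: row 2 has {1,2,3,5}; col 1 has {1,2,3,6}; box has {1,2,3,5} → only 4 remains.
r2c2 = 6: row 2 has {1,2,3,4,5}; col 2 has {1,2,3,5}; box has {1,2,3,4,5} → only 6 remains.

462153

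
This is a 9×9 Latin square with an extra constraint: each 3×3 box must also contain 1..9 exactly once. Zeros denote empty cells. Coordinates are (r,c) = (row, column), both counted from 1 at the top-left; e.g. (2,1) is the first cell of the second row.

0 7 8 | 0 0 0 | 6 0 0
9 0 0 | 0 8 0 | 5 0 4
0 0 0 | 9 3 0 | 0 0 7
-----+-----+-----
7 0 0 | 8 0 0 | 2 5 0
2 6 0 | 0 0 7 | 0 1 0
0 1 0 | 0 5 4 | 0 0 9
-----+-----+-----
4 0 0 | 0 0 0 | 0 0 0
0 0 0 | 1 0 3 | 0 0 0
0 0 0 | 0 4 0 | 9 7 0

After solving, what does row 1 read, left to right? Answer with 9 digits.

(5,4) = 3 (sole candidate).
(5,5) = 9 (sole candidate).
(5,9) = 8 (sole candidate).
(6,3) = 3 (sole candidate).
(6,7) = 7 (sole candidate).
(6,8) = 6 (sole candidate).
(4,9) = 3 (sole candidate).
(5,7) = 4 (sole candidate).
(6,1) = 8 (sole candidate).
(6,4) = 2 (sole candidate).
(8,7) = 8 (sole candidate).
(3,7) = 1 (sole candidate).
(5,3) = 5 (sole candidate).
(7,7) = 3 (sole candidate).
(7,8) = 2 (sole candidate).
(8,8) = 4 (sole candidate).
(1,9) = 2: row 1 has {6,7,8}; col 9 has {3,4,7,8,9}; box has {1,4,5,6,7} → only 2 remains.
(2,8) = 3 (sole candidate).
(3,8) = 8 (sole candidate).
(1,5) = 1: row 1 has {2,6,7,8}; col 5 has {3,4,5,8,9}; box has {3,8,9} → only 1 remains.
(1,6) = 5: row 1 has {1,2,6,7,8}; col 6 has {3,4,7}; box has {1,3,8,9} → only 5 remains.
(1,8) = 9: row 1 has {1,2,5,6,7,8}; col 8 has {1,2,3,4,5,6,7,8}; box has {1,2,3,4,5,6,7,8} → only 9 remains.
(2,2) = 2 (sole candidate).
(2,6) = 6 (sole candidate).
(3,6) = 2 (sole candidate).
(4,5) = 6 (sole candidate).
(4,6) = 1 (sole candidate).
(7,5) = 7 (sole candidate).
(8,5) = 2 (sole candidate).
(9,6) = 8 (sole candidate).
(1,1) = 3: row 1 has {1,2,5,6,7,8,9}; col 1 has {2,4,7,8,9}; box has {2,7,8,9} → only 3 remains.
(1,4) = 4: row 1 has {1,2,3,5,6,7,8,9}; col 4 has {1,2,3,8,9}; box has {1,2,3,5,6,8,9} → only 4 remains.

378415692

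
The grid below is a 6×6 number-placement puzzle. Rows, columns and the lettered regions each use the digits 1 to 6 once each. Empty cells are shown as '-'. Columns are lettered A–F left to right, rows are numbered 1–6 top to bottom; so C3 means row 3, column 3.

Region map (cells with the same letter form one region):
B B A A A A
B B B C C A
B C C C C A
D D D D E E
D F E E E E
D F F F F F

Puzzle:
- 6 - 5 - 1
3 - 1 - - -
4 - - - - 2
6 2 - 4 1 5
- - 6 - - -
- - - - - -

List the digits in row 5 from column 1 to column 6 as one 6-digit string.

A1 = 2: row 1 has {1,5,6}; col 1 has {3,4,6}; region has {1,3,4,6} → only 2 remains.
B2 = 5: row 2 has {1,3}; col 2 has {2,6}; region has {1,2,3,4,6} → only 5 remains.
C4 = 3: row 4 has {1,2,4,5,6}; col 3 has {1,6}; region has {2,4,6} → only 3 remains.
C1 = 4: row 1 has {1,2,5,6}; col 3 has {1,3,6}; region has {1,2,5} → only 4 remains.
E1 = 3: row 1 has {1,2,4,5,6}; col 5 has {1}; region has {1,2,4,5} → only 3 remains.
F2 = 6: row 2 has {1,3,5}; col 6 has {1,2,5}; region has {1,2,3,4,5} → only 6 remains.
C3 = 5: row 3 has {2,4}; col 3 has {1,3,4,6}; region has {} → only 5 remains.
E3 = 6: row 3 has {2,4,5}; col 5 has {1,3}; region has {5} → only 6 remains.
C6 = 2: row 6 has {}; col 3 has {1,3,4,5,6}; region has {} → only 2 remains.
D2 = 2: row 2 has {1,3,5,6}; col 4 has {4,5}; region has {5,6} → only 2 remains.
E2 = 4: row 2 has {1,2,3,5,6}; col 5 has {1,3,6}; region has {2,5,6} → only 4 remains.
D5 = 3: row 5 has {6}; col 4 has {2,4,5}; region has {1,5,6} → only 3 remains.
E5 = 2: row 5 has {3,6}; col 5 has {1,3,4,6}; region has {1,3,5,6} → only 2 remains.
F5 = 4: row 5 has {2,3,6}; col 6 has {1,2,5,6}; region has {1,2,3,5,6} → only 4 remains.
E6 = 5: row 6 has {2}; col 5 has {1,2,3,4,6}; region has {2} → only 5 remains.
F6 = 3: row 6 has {2,5}; col 6 has {1,2,4,5,6}; region has {2,5} → only 3 remains.
D3 = 1: row 3 has {2,4,5,6}; col 4 has {2,3,4,5}; region has {2,4,5,6} → only 1 remains.
B5 = 1: row 5 has {2,3,4,6}; col 2 has {2,5,6}; region has {2,3,5} → only 1 remains.
A6 = 1: row 6 has {2,3,5}; col 1 has {2,3,4,6}; region has {2,3,4,6} → only 1 remains.
B6 = 4: row 6 has {1,2,3,5}; col 2 has {1,2,5,6}; region has {1,2,3,5} → only 4 remains.
D6 = 6: row 6 has {1,2,3,4,5}; col 4 has {1,2,3,4,5}; region has {1,2,3,4,5} → only 6 remains.
B3 = 3: row 3 has {1,2,4,5,6}; col 2 has {1,2,4,5,6}; region has {1,2,4,5,6} → only 3 remains.
A5 = 5: row 5 has {1,2,3,4,6}; col 1 has {1,2,3,4,6}; region has {1,2,3,4,6} → only 5 remains.

516324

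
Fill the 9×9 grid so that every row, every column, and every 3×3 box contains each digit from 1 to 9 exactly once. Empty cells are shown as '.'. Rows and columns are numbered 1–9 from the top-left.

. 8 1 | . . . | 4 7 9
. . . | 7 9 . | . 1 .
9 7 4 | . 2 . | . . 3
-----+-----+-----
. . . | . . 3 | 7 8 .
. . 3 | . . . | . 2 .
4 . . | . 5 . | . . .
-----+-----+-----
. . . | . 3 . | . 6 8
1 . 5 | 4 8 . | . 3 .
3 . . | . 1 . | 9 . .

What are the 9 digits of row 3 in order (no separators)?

974821653

row 1, column 5 = 6 (sole candidate).
row 1, column 6 = 5 (sole candidate).
row 3, column 8 = 5: row 3 has {2,3,4,7,9}; col 8 has {1,2,3,6,7,8}; box has {1,3,4,7,9} → only 5 remains.
row 4, column 5 = 4 (sole candidate).
row 5, column 5 = 7 (sole candidate).
row 6, column 8 = 9 (sole candidate).
row 8, column 7 = 2 (sole candidate).
row 8, column 9 = 7 (sole candidate).
row 9, column 8 = 4 (sole candidate).
row 9, column 9 = 5 (sole candidate).
row 1, column 1 = 2 (sole candidate).
row 1, column 4 = 3 (sole candidate).
row 2, column 3 = 6 (sole candidate).
row 2, column 7 = 8 (sole candidate).
row 2, column 9 = 2 (sole candidate).
row 3, column 7 = 6: row 3 has {2,3,4,5,7,9}; col 7 has {2,4,7,8,9}; box has {1,2,3,4,5,7,8,9} → only 6 remains.
row 7, column 1 = 7 (sole candidate).
row 7, column 7 = 1 (sole candidate).
row 2, column 1 = 5 (sole candidate).
row 2, column 2 = 3 (sole candidate).
row 2, column 6 = 4 (sole candidate).
row 4, column 1 = 6 (sole candidate).
row 4, column 9 = 1 (sole candidate).
row 5, column 1 = 8 (sole candidate).
row 5, column 7 = 5 (sole candidate).
row 6, column 7 = 3 (sole candidate).
row 6, column 9 = 6 (sole candidate).
row 5, column 9 = 4 (sole candidate).
row 4, column 2 = 5 (hidden single in row 4).
row 6, column 3 = 7 (hidden single in row 6).
row 7, column 2 = 4 (hidden single in row 7).
row 7, column 4 = 5 (hidden single in row 7).
row 9, column 3 = 8 (hidden single in row 9).
row 9, column 6 = 7 (hidden single in row 9).
Singles propagation stalls before every target cell is settled. Branch on row 4, column 3 (candidates {2,9}).
  Try row 4, column 3 = 9: this forces row 4, column 4=2, row 5, column 2=1, row 6, column 2=2; then row 9 has no cell left for 2 — contradiction.
So row 4, column 3 = 2.
row 4, column 4 = 9 (sole candidate).
row 6, column 2 = 1 (sole candidate).
row 7, column 3 = 9 (sole candidate).
row 7, column 6 = 2 (sole candidate).
row 8, column 2 = 6 (sole candidate).
row 8, column 6 = 9 (sole candidate).
row 9, column 2 = 2 (sole candidate).
row 9, column 4 = 6 (sole candidate).
row 5, column 2 = 9 (sole candidate).
row 5, column 4 = 1 (sole candidate).
row 5, column 6 = 6 (sole candidate).
row 6, column 6 = 8 (sole candidate).
row 3, column 4 = 8: row 3 has {2,3,4,5,6,7,9}; col 4 has {1,3,4,5,6,7,9}; box has {2,3,4,5,6,7,9} → only 8 remains.
row 3, column 6 = 1: row 3 has {2,3,4,5,6,7,8,9}; col 6 has {2,3,4,5,6,7,8,9}; box has {2,3,4,5,6,7,8,9} → only 1 remains.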